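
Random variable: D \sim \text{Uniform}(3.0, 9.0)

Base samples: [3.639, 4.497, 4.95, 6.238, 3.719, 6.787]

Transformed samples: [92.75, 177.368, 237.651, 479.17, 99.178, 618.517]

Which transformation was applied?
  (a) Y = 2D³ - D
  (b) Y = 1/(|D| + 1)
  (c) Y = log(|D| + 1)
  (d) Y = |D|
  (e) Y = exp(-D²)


Checking option (a) Y = 2D³ - D:
  D = 3.639 -> Y = 92.75 ✓
  D = 4.497 -> Y = 177.368 ✓
  D = 4.95 -> Y = 237.651 ✓
All samples match this transformation.

(a) 2D³ - D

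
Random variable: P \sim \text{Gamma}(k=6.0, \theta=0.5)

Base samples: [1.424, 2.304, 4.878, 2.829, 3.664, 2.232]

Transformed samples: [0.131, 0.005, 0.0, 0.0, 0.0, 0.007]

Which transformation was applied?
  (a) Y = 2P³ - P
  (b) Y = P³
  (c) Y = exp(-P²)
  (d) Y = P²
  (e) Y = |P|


Checking option (c) Y = exp(-P²):
  P = 1.424 -> Y = 0.131 ✓
  P = 2.304 -> Y = 0.005 ✓
  P = 4.878 -> Y = 0.0 ✓
All samples match this transformation.

(c) exp(-P²)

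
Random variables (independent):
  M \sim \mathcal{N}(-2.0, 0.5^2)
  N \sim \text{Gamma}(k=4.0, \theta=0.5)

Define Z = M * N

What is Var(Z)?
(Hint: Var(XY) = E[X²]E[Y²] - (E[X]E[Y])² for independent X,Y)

Var(XY) = E[X²]E[Y²] - (E[X]E[Y])²
E[M] = -2, Var(M) = 0.25
E[N] = 2, Var(N) = 1
E[M²] = 0.25 + (-2)² = 4.25
E[N²] = 1 + 2² = 5
Var(Z) = 4.25*5 - (-2*2)²
= 21.25 - 16 = 5.25

5.25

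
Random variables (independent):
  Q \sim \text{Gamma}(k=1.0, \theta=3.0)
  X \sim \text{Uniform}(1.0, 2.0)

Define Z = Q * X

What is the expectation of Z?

For independent RVs: E[XY] = E[X]*E[Y]
E[Q] = 3
E[X] = 1.5
E[Z] = 3 * 1.5 = 4.5

4.5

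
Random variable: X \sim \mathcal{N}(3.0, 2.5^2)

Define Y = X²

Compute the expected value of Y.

Using E[X²] = Var(X) + (E[X])²:
E[X] = 3
Var(X) = 2.5^2 = 6.25
E[X²] = 6.25 + 3² = 6.25 + 9 = 15.25

15.25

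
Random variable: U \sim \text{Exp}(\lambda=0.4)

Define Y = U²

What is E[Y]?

E[U²] = Var(U) + (E[U])² = 6.25 + 6.25 = 12.5

12.5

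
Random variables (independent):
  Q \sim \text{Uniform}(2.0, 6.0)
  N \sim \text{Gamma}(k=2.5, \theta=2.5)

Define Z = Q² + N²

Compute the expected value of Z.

E[Z] = E[Q²] + E[N²]
E[Q²] = Var(Q) + E[Q]² = 1.3333333 + 16 = 17.333333
E[N²] = Var(N) + E[N]² = 15.625 + 39.0625 = 54.6875
E[Z] = 17.333333 + 54.6875 = 72.020833

72.020833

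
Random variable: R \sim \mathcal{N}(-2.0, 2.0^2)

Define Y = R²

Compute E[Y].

Using E[X²] = Var(X) + (E[X])²:
E[R] = -2
Var(R) = 2.0^2 = 4
E[R²] = 4 + (-2)² = 4 + 4 = 8

8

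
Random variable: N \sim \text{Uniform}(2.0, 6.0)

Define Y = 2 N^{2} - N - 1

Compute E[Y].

E[Y] = 2*E[N²] - 1*E[N] - 1
E[N] = 4
E[N²] = Var(N) + (E[N])² = 1.3333333 + 16 = 17.333333
E[Y] = 2*17.333333 - 1*4 - 1 = 29.666667

29.666667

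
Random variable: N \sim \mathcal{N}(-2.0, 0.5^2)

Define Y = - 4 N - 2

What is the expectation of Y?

For Y = -4N - 2:
E[Y] = -4 * E[N] - 2
E[N] = -2.0 = -2
E[Y] = -4 * (-2) - 2 = 6

6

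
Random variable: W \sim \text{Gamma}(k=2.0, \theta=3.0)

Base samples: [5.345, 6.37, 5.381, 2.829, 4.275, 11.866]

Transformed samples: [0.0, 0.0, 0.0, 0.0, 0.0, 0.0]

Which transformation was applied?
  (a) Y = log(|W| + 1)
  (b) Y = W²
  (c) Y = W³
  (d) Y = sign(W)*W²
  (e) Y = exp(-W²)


Checking option (e) Y = exp(-W²):
  W = 5.345 -> Y = 0.0 ✓
  W = 6.37 -> Y = 0.0 ✓
  W = 5.381 -> Y = 0.0 ✓
All samples match this transformation.

(e) exp(-W²)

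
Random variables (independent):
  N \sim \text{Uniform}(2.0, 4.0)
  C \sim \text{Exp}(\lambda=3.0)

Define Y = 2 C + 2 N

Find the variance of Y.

For independent RVs: Var(aX + bY) = a²Var(X) + b²Var(Y)
Var(N) = 0.33333333
Var(C) = 0.11111111
Var(Y) = 2²*0.33333333 + 2²*0.11111111
= 4*0.33333333 + 4*0.11111111 = 1.7777778

1.7777778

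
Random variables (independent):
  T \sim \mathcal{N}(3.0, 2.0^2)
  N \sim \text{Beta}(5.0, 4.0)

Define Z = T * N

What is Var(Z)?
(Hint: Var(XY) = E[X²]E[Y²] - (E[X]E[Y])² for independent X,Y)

Var(XY) = E[X²]E[Y²] - (E[X]E[Y])²
E[T] = 3, Var(T) = 4
E[N] = 0.55555556, Var(N) = 0.024691358
E[T²] = 4 + 3² = 13
E[N²] = 0.024691358 + 0.55555556² = 0.33333333
Var(Z) = 13*0.33333333 - (3*0.55555556)²
= 4.3333333 - 2.7777778 = 1.5555556

1.5555556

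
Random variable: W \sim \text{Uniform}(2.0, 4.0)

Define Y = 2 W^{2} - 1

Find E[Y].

E[Y] = 2*E[W²] - 1
E[W] = 3
E[W²] = Var(W) + (E[W])² = 0.33333333 + 9 = 9.3333333
E[Y] = 2*9.3333333 - 1 = 17.666667

17.666667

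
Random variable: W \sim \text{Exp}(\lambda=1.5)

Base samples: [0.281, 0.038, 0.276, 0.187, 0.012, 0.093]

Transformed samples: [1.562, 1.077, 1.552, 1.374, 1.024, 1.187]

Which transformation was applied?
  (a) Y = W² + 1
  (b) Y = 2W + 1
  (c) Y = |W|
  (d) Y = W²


Checking option (b) Y = 2W + 1:
  W = 0.281 -> Y = 1.562 ✓
  W = 0.038 -> Y = 1.077 ✓
  W = 0.276 -> Y = 1.552 ✓
All samples match this transformation.

(b) 2W + 1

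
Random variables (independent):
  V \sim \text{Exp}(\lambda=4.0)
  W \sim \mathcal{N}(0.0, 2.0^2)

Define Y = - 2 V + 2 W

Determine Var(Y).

For independent RVs: Var(aX + bY) = a²Var(X) + b²Var(Y)
Var(V) = 0.0625
Var(W) = 4
Var(Y) = (-2)²*0.0625 + 2²*4
= 4*0.0625 + 4*4 = 16.25

16.25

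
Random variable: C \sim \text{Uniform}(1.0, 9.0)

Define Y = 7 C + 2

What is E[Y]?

For Y = 7C + 2:
E[Y] = 7 * E[C] + 2
E[C] = (1 + 9)/2 = 5
E[Y] = 7 * 5 + 2 = 37

37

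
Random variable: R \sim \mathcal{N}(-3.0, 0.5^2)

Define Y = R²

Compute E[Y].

E[R²] = Var(R) + (E[R])² = 0.25 + 9 = 9.25

9.25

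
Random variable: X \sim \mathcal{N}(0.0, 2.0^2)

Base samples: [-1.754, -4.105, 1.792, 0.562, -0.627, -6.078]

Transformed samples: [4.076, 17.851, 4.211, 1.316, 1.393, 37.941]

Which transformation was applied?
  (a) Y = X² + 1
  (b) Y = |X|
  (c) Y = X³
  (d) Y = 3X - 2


Checking option (a) Y = X² + 1:
  X = -1.754 -> Y = 4.076 ✓
  X = -4.105 -> Y = 17.851 ✓
  X = 1.792 -> Y = 4.211 ✓
All samples match this transformation.

(a) X² + 1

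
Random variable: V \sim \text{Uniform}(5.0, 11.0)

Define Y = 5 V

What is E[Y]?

For Y = 5V:
E[Y] = 5 * E[V]
E[V] = (5 + 11)/2 = 8
E[Y] = 5 * 8 = 40

40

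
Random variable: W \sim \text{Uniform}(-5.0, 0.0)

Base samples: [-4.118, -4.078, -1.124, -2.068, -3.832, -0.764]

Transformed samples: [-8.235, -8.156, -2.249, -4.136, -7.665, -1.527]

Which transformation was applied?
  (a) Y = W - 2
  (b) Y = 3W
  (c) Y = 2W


Checking option (c) Y = 2W:
  W = -4.118 -> Y = -8.235 ✓
  W = -4.078 -> Y = -8.156 ✓
  W = -1.124 -> Y = -2.249 ✓
All samples match this transformation.

(c) 2W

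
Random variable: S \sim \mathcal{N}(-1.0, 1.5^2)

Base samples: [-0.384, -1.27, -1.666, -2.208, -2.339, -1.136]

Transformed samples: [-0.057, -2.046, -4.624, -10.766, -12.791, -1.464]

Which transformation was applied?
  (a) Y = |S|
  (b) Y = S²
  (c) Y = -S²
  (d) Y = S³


Checking option (d) Y = S³:
  S = -0.384 -> Y = -0.057 ✓
  S = -1.27 -> Y = -2.046 ✓
  S = -1.666 -> Y = -4.624 ✓
All samples match this transformation.

(d) S³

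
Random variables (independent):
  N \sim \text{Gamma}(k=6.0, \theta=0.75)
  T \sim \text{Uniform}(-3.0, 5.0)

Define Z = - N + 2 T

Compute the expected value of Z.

E[Z] = -1*E[N] + 2*E[T]
E[N] = 4.5
E[T] = 1
E[Z] = -1*4.5 + 2*1 = -2.5

-2.5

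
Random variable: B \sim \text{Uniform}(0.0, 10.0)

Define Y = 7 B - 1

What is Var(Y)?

For Y = aB + b: Var(Y) = a² * Var(B)
Var(B) = (10 - 0)^2/12 = 8.3333333
Var(Y) = 7² * 8.3333333 = 49 * 8.3333333 = 408.33333

408.33333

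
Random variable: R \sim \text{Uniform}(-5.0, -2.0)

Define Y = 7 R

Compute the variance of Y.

For Y = aR + b: Var(Y) = a² * Var(R)
Var(R) = (-2 + 5)^2/12 = 0.75
Var(Y) = 7² * 0.75 = 49 * 0.75 = 36.75

36.75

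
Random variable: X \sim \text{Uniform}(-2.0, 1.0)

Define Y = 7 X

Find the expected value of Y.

For Y = 7X:
E[Y] = 7 * E[X]
E[X] = (-2 + 1)/2 = -0.5
E[Y] = 7 * (-0.5) = -3.5

-3.5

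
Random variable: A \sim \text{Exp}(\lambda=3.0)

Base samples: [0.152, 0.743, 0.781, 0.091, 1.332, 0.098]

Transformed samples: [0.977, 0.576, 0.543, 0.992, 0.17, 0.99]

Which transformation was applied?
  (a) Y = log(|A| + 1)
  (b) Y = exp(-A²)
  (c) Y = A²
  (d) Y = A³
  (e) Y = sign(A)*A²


Checking option (b) Y = exp(-A²):
  A = 0.152 -> Y = 0.977 ✓
  A = 0.743 -> Y = 0.576 ✓
  A = 0.781 -> Y = 0.543 ✓
All samples match this transformation.

(b) exp(-A²)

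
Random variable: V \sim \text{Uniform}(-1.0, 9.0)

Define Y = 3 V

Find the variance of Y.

For Y = aV + b: Var(Y) = a² * Var(V)
Var(V) = (9 + 1)^2/12 = 8.3333333
Var(Y) = 3² * 8.3333333 = 9 * 8.3333333 = 75

75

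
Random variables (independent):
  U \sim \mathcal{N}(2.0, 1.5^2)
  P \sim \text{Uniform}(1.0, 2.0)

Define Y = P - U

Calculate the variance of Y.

For independent RVs: Var(aX + bY) = a²Var(X) + b²Var(Y)
Var(U) = 2.25
Var(P) = 0.083333333
Var(Y) = (-1)²*2.25 + 1²*0.083333333
= 1*2.25 + 1*0.083333333 = 2.3333333

2.3333333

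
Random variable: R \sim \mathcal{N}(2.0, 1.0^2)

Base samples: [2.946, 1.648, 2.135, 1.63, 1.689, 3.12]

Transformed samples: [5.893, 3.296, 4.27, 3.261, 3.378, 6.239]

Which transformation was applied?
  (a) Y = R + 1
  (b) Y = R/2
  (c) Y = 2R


Checking option (c) Y = 2R:
  R = 2.946 -> Y = 5.893 ✓
  R = 1.648 -> Y = 3.296 ✓
  R = 2.135 -> Y = 4.27 ✓
All samples match this transformation.

(c) 2R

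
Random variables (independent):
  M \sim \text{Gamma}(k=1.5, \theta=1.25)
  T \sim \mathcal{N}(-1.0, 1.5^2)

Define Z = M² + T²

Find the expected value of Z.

E[Z] = E[M²] + E[T²]
E[M²] = Var(M) + E[M]² = 2.34375 + 3.515625 = 5.859375
E[T²] = Var(T) + E[T]² = 2.25 + 1 = 3.25
E[Z] = 5.859375 + 3.25 = 9.109375

9.109375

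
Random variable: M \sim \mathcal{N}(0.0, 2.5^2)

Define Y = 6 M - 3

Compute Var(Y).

For Y = aM + b: Var(Y) = a² * Var(M)
Var(M) = 2.5^2 = 6.25
Var(Y) = 6² * 6.25 = 36 * 6.25 = 225

225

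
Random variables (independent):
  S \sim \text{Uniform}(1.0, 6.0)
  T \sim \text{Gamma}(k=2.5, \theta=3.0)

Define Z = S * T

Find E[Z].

For independent RVs: E[XY] = E[X]*E[Y]
E[S] = 3.5
E[T] = 7.5
E[Z] = 3.5 * 7.5 = 26.25

26.25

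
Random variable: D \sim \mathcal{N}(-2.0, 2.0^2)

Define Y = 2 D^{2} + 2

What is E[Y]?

E[Y] = 2*E[D²] + 2
E[D] = -2
E[D²] = Var(D) + (E[D])² = 4 + 4 = 8
E[Y] = 2*8 + 2 = 18

18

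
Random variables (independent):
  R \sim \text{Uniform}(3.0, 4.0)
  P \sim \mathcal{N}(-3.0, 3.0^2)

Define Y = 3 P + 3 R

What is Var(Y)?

For independent RVs: Var(aX + bY) = a²Var(X) + b²Var(Y)
Var(R) = 0.083333333
Var(P) = 9
Var(Y) = 3²*0.083333333 + 3²*9
= 9*0.083333333 + 9*9 = 81.75

81.75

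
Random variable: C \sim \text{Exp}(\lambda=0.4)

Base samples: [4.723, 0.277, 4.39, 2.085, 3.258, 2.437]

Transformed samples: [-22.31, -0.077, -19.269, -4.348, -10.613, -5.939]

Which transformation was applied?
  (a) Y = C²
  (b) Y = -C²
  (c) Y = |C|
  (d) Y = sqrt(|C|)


Checking option (b) Y = -C²:
  C = 4.723 -> Y = -22.31 ✓
  C = 0.277 -> Y = -0.077 ✓
  C = 4.39 -> Y = -19.269 ✓
All samples match this transformation.

(b) -C²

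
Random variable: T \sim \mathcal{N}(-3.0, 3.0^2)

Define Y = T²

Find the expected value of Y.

Using E[X²] = Var(X) + (E[X])²:
E[T] = -3
Var(T) = 3.0^2 = 9
E[T²] = 9 + (-3)² = 9 + 9 = 18

18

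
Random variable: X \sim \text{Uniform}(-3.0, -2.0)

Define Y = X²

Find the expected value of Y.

E[X²] = Var(X) + (E[X])² = 0.083333333 + 6.25 = 6.3333333

6.3333333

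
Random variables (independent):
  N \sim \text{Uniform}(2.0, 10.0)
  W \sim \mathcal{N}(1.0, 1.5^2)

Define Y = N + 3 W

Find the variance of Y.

For independent RVs: Var(aX + bY) = a²Var(X) + b²Var(Y)
Var(N) = 5.3333333
Var(W) = 2.25
Var(Y) = 1²*5.3333333 + 3²*2.25
= 1*5.3333333 + 9*2.25 = 25.583333

25.583333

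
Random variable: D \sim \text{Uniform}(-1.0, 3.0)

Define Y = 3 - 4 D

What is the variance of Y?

For Y = aD + b: Var(Y) = a² * Var(D)
Var(D) = (3 + 1)^2/12 = 1.3333333
Var(Y) = (-4)² * 1.3333333 = 16 * 1.3333333 = 21.333333

21.333333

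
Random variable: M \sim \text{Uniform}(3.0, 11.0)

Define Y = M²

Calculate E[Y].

E[M²] = Var(M) + (E[M])² = 5.3333333 + 49 = 54.333333

54.333333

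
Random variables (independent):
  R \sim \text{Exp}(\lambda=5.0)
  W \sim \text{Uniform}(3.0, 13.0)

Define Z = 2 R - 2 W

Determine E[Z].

E[Z] = 2*E[R] - 2*E[W]
E[R] = 0.2
E[W] = 8
E[Z] = 2*0.2 - 2*8 = -15.6

-15.6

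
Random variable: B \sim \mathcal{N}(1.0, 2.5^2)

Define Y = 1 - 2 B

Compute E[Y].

For Y = -2B + 1:
E[Y] = -2 * E[B] + 1
E[B] = 1.0 = 1
E[Y] = -2 * 1 + 1 = -1

-1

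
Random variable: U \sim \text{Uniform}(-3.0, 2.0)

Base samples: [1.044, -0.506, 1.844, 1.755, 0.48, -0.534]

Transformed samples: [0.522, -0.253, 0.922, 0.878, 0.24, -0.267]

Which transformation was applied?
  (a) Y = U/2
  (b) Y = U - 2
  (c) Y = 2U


Checking option (a) Y = U/2:
  U = 1.044 -> Y = 0.522 ✓
  U = -0.506 -> Y = -0.253 ✓
  U = 1.844 -> Y = 0.922 ✓
All samples match this transformation.

(a) U/2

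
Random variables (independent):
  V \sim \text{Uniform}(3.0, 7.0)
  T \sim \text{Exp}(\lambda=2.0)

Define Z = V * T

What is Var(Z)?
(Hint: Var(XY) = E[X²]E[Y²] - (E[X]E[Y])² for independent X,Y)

Var(XY) = E[X²]E[Y²] - (E[X]E[Y])²
E[V] = 5, Var(V) = 1.3333333
E[T] = 0.5, Var(T) = 0.25
E[V²] = 1.3333333 + 5² = 26.333333
E[T²] = 0.25 + 0.5² = 0.5
Var(Z) = 26.333333*0.5 - (5*0.5)²
= 13.166667 - 6.25 = 6.9166667

6.9166667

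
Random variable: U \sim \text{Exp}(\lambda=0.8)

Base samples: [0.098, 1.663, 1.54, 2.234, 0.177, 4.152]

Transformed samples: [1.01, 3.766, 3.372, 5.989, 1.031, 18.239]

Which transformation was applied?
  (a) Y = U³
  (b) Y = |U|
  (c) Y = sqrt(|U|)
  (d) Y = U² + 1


Checking option (d) Y = U² + 1:
  U = 0.098 -> Y = 1.01 ✓
  U = 1.663 -> Y = 3.766 ✓
  U = 1.54 -> Y = 3.372 ✓
All samples match this transformation.

(d) U² + 1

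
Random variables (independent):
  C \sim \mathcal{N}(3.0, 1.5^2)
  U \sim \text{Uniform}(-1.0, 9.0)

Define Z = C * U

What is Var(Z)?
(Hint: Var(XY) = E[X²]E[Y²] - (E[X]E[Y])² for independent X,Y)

Var(XY) = E[X²]E[Y²] - (E[X]E[Y])²
E[C] = 3, Var(C) = 2.25
E[U] = 4, Var(U) = 8.3333333
E[C²] = 2.25 + 3² = 11.25
E[U²] = 8.3333333 + 4² = 24.333333
Var(Z) = 11.25*24.333333 - (3*4)²
= 273.75 - 144 = 129.75

129.75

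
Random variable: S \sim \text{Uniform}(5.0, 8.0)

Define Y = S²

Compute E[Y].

Using E[X²] = Var(X) + (E[X])²:
E[S] = 6.5
Var(S) = (8 - 5)^2/12 = 0.75
E[S²] = 0.75 + 6.5² = 0.75 + 42.25 = 43

43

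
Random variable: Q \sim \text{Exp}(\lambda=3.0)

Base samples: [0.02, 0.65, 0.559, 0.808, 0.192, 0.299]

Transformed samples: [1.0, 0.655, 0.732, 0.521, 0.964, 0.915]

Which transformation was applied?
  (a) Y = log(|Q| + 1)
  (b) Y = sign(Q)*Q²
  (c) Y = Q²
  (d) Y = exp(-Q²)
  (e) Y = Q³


Checking option (d) Y = exp(-Q²):
  Q = 0.02 -> Y = 1.0 ✓
  Q = 0.65 -> Y = 0.655 ✓
  Q = 0.559 -> Y = 0.732 ✓
All samples match this transformation.

(d) exp(-Q²)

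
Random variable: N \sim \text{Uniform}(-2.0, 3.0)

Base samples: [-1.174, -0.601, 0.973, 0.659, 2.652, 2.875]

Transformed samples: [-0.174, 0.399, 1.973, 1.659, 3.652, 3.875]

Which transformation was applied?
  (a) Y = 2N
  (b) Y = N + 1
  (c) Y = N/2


Checking option (b) Y = N + 1:
  N = -1.174 -> Y = -0.174 ✓
  N = -0.601 -> Y = 0.399 ✓
  N = 0.973 -> Y = 1.973 ✓
All samples match this transformation.

(b) N + 1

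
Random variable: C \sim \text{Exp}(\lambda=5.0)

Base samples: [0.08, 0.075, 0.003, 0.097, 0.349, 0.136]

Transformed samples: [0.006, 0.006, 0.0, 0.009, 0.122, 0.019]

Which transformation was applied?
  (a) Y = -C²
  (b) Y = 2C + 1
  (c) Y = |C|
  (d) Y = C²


Checking option (d) Y = C²:
  C = 0.08 -> Y = 0.006 ✓
  C = 0.075 -> Y = 0.006 ✓
  C = 0.003 -> Y = 0.0 ✓
All samples match this transformation.

(d) C²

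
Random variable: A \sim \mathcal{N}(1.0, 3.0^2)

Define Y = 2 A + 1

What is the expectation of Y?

For Y = 2A + 1:
E[Y] = 2 * E[A] + 1
E[A] = 1.0 = 1
E[Y] = 2 * 1 + 1 = 3

3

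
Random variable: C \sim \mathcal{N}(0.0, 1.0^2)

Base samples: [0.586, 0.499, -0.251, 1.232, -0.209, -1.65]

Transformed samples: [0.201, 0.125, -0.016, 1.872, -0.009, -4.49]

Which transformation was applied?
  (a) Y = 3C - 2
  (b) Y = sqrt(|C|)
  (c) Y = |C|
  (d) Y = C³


Checking option (d) Y = C³:
  C = 0.586 -> Y = 0.201 ✓
  C = 0.499 -> Y = 0.125 ✓
  C = -0.251 -> Y = -0.016 ✓
All samples match this transformation.

(d) C³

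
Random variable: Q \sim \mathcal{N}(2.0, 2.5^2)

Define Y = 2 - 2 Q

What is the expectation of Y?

For Y = -2Q + 2:
E[Y] = -2 * E[Q] + 2
E[Q] = 2.0 = 2
E[Y] = -2 * 2 + 2 = -2

-2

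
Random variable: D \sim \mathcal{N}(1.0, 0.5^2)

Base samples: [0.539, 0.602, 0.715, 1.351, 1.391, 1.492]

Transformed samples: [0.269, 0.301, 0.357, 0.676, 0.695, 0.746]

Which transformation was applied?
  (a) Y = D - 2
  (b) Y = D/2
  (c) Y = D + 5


Checking option (b) Y = D/2:
  D = 0.539 -> Y = 0.269 ✓
  D = 0.602 -> Y = 0.301 ✓
  D = 0.715 -> Y = 0.357 ✓
All samples match this transformation.

(b) D/2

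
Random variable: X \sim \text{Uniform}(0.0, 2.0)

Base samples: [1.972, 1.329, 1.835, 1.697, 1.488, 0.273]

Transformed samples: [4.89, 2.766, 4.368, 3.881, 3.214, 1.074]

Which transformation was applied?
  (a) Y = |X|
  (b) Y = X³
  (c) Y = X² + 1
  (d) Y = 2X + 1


Checking option (c) Y = X² + 1:
  X = 1.972 -> Y = 4.89 ✓
  X = 1.329 -> Y = 2.766 ✓
  X = 1.835 -> Y = 4.368 ✓
All samples match this transformation.

(c) X² + 1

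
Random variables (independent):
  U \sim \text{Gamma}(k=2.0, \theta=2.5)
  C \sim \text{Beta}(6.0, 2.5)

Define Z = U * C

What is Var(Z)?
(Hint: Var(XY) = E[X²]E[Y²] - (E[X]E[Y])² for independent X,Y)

Var(XY) = E[X²]E[Y²] - (E[X]E[Y])²
E[U] = 5, Var(U) = 12.5
E[C] = 0.70588235, Var(C) = 0.021853943
E[U²] = 12.5 + 5² = 37.5
E[C²] = 0.021853943 + 0.70588235² = 0.52012384
Var(Z) = 37.5*0.52012384 - (5*0.70588235)²
= 19.504644 - 12.456747 = 7.0478966

7.0478966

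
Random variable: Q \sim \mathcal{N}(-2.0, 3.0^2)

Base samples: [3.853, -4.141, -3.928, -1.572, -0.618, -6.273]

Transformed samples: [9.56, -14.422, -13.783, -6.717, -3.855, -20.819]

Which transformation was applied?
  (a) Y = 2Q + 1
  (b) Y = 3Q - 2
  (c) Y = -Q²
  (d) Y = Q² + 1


Checking option (b) Y = 3Q - 2:
  Q = 3.853 -> Y = 9.56 ✓
  Q = -4.141 -> Y = -14.422 ✓
  Q = -3.928 -> Y = -13.783 ✓
All samples match this transformation.

(b) 3Q - 2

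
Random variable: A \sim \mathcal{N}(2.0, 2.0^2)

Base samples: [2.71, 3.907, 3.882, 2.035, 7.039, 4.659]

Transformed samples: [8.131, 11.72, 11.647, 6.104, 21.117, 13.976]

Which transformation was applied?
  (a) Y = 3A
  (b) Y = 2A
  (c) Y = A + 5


Checking option (a) Y = 3A:
  A = 2.71 -> Y = 8.131 ✓
  A = 3.907 -> Y = 11.72 ✓
  A = 3.882 -> Y = 11.647 ✓
All samples match this transformation.

(a) 3A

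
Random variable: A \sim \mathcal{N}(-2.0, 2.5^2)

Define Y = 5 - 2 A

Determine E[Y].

For Y = -2A + 5:
E[Y] = -2 * E[A] + 5
E[A] = -2.0 = -2
E[Y] = -2 * (-2) + 5 = 9

9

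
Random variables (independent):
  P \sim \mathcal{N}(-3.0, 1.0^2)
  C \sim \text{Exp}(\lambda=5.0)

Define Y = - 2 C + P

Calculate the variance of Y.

For independent RVs: Var(aX + bY) = a²Var(X) + b²Var(Y)
Var(P) = 1
Var(C) = 0.04
Var(Y) = 1²*1 + (-2)²*0.04
= 1*1 + 4*0.04 = 1.16

1.16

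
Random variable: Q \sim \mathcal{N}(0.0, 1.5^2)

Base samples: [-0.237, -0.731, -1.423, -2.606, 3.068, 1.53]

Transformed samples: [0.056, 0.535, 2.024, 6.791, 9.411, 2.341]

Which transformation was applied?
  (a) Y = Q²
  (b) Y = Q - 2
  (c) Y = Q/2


Checking option (a) Y = Q²:
  Q = -0.237 -> Y = 0.056 ✓
  Q = -0.731 -> Y = 0.535 ✓
  Q = -1.423 -> Y = 2.024 ✓
All samples match this transformation.

(a) Q²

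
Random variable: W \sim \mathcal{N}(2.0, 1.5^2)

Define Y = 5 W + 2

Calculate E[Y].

For Y = 5W + 2:
E[Y] = 5 * E[W] + 2
E[W] = 2.0 = 2
E[Y] = 5 * 2 + 2 = 12

12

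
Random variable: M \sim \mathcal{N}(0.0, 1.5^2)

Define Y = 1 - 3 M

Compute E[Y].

For Y = -3M + 1:
E[Y] = -3 * E[M] + 1
E[M] = 0.0 = 0
E[Y] = -3 * 0 + 1 = 1

1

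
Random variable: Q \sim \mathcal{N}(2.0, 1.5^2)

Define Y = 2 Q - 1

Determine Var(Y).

For Y = aQ + b: Var(Y) = a² * Var(Q)
Var(Q) = 1.5^2 = 2.25
Var(Y) = 2² * 2.25 = 4 * 2.25 = 9

9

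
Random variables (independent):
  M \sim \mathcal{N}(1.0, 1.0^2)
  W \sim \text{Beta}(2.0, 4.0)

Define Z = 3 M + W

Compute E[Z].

E[Z] = 3*E[M] + 1*E[W]
E[M] = 1
E[W] = 0.33333333
E[Z] = 3*1 + 1*0.33333333 = 3.3333333

3.3333333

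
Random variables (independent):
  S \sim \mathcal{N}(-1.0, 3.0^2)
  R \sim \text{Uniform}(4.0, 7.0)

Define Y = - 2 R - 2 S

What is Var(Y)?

For independent RVs: Var(aX + bY) = a²Var(X) + b²Var(Y)
Var(S) = 9
Var(R) = 0.75
Var(Y) = (-2)²*9 + (-2)²*0.75
= 4*9 + 4*0.75 = 39

39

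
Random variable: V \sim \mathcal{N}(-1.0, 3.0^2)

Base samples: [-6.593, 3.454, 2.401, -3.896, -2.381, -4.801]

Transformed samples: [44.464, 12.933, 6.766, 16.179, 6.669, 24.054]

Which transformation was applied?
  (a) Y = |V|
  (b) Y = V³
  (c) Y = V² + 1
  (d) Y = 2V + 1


Checking option (c) Y = V² + 1:
  V = -6.593 -> Y = 44.464 ✓
  V = 3.454 -> Y = 12.933 ✓
  V = 2.401 -> Y = 6.766 ✓
All samples match this transformation.

(c) V² + 1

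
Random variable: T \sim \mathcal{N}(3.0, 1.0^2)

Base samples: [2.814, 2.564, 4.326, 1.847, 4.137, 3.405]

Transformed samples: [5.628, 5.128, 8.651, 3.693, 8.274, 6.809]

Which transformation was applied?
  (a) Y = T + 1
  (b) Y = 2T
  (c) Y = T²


Checking option (b) Y = 2T:
  T = 2.814 -> Y = 5.628 ✓
  T = 2.564 -> Y = 5.128 ✓
  T = 4.326 -> Y = 8.651 ✓
All samples match this transformation.

(b) 2T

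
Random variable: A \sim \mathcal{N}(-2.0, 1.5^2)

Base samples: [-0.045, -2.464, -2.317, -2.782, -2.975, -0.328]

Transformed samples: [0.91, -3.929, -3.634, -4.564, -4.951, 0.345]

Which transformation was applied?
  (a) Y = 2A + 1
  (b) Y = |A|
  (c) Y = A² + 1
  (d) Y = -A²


Checking option (a) Y = 2A + 1:
  A = -0.045 -> Y = 0.91 ✓
  A = -2.464 -> Y = -3.929 ✓
  A = -2.317 -> Y = -3.634 ✓
All samples match this transformation.

(a) 2A + 1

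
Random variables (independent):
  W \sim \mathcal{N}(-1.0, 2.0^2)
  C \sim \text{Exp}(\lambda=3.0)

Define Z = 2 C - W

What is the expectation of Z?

E[Z] = -1*E[W] + 2*E[C]
E[W] = -1
E[C] = 0.33333333
E[Z] = -1*(-1) + 2*0.33333333 = 1.6666667

1.6666667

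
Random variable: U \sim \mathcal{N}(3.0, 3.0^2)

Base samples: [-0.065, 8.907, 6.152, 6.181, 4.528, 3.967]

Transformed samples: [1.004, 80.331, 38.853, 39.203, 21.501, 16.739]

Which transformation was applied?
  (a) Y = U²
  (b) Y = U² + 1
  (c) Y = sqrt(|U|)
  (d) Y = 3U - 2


Checking option (b) Y = U² + 1:
  U = -0.065 -> Y = 1.004 ✓
  U = 8.907 -> Y = 80.331 ✓
  U = 6.152 -> Y = 38.853 ✓
All samples match this transformation.

(b) U² + 1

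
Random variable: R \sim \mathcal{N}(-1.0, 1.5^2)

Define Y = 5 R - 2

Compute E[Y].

For Y = 5R - 2:
E[Y] = 5 * E[R] - 2
E[R] = -1.0 = -1
E[Y] = 5 * (-1) - 2 = -7

-7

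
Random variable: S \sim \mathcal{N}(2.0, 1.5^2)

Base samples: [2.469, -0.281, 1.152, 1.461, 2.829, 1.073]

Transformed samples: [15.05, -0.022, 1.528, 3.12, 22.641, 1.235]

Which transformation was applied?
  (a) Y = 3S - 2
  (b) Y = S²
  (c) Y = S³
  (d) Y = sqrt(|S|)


Checking option (c) Y = S³:
  S = 2.469 -> Y = 15.05 ✓
  S = -0.281 -> Y = -0.022 ✓
  S = 1.152 -> Y = 1.528 ✓
All samples match this transformation.

(c) S³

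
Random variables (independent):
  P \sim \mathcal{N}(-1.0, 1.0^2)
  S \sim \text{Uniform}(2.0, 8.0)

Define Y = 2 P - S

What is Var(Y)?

For independent RVs: Var(aX + bY) = a²Var(X) + b²Var(Y)
Var(P) = 1
Var(S) = 3
Var(Y) = 2²*1 + (-1)²*3
= 4*1 + 1*3 = 7

7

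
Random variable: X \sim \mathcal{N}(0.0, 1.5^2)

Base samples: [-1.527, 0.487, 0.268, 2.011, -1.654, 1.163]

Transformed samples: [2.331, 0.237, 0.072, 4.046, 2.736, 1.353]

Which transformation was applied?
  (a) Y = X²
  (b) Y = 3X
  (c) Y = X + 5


Checking option (a) Y = X²:
  X = -1.527 -> Y = 2.331 ✓
  X = 0.487 -> Y = 0.237 ✓
  X = 0.268 -> Y = 0.072 ✓
All samples match this transformation.

(a) X²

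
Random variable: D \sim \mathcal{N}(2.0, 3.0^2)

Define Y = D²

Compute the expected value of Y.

E[D²] = Var(D) + (E[D])² = 9 + 4 = 13

13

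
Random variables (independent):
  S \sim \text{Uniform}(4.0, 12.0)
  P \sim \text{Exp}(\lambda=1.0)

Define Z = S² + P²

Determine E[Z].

E[Z] = E[S²] + E[P²]
E[S²] = Var(S) + E[S]² = 5.3333333 + 64 = 69.333333
E[P²] = Var(P) + E[P]² = 1 + 1 = 2
E[Z] = 69.333333 + 2 = 71.333333

71.333333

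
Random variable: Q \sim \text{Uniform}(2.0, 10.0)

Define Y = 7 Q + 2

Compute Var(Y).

For Y = aQ + b: Var(Y) = a² * Var(Q)
Var(Q) = (10 - 2)^2/12 = 5.3333333
Var(Y) = 7² * 5.3333333 = 49 * 5.3333333 = 261.33333

261.33333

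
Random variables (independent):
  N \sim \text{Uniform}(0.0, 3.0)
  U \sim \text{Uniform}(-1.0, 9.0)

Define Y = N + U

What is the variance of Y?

For independent RVs: Var(aX + bY) = a²Var(X) + b²Var(Y)
Var(N) = 0.75
Var(U) = 8.3333333
Var(Y) = 1²*0.75 + 1²*8.3333333
= 1*0.75 + 1*8.3333333 = 9.0833333

9.0833333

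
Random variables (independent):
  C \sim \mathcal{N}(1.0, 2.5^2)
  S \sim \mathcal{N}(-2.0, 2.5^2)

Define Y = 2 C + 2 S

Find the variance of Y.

For independent RVs: Var(aX + bY) = a²Var(X) + b²Var(Y)
Var(C) = 6.25
Var(S) = 6.25
Var(Y) = 2²*6.25 + 2²*6.25
= 4*6.25 + 4*6.25 = 50

50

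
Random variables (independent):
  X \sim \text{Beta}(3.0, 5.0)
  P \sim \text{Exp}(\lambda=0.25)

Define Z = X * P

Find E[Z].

For independent RVs: E[XY] = E[X]*E[Y]
E[X] = 0.375
E[P] = 4
E[Z] = 0.375 * 4 = 1.5

1.5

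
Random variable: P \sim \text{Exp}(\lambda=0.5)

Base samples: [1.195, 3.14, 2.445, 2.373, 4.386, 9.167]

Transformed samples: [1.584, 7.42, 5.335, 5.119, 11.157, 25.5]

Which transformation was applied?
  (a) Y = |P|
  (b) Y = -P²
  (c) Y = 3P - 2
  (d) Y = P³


Checking option (c) Y = 3P - 2:
  P = 1.195 -> Y = 1.584 ✓
  P = 3.14 -> Y = 7.42 ✓
  P = 2.445 -> Y = 5.335 ✓
All samples match this transformation.

(c) 3P - 2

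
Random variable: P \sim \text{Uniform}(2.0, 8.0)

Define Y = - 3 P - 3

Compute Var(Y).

For Y = aP + b: Var(Y) = a² * Var(P)
Var(P) = (8 - 2)^2/12 = 3
Var(Y) = (-3)² * 3 = 9 * 3 = 27

27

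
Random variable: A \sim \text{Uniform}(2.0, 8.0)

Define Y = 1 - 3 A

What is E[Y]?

For Y = -3A + 1:
E[Y] = -3 * E[A] + 1
E[A] = (2 + 8)/2 = 5
E[Y] = -3 * 5 + 1 = -14

-14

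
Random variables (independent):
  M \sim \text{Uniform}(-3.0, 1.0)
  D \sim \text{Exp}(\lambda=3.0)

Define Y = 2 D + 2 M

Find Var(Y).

For independent RVs: Var(aX + bY) = a²Var(X) + b²Var(Y)
Var(M) = 1.3333333
Var(D) = 0.11111111
Var(Y) = 2²*1.3333333 + 2²*0.11111111
= 4*1.3333333 + 4*0.11111111 = 5.7777778

5.7777778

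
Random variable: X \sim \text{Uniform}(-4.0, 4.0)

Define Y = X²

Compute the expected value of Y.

Using E[X²] = Var(X) + (E[X])²:
E[X] = 0
Var(X) = (4 + 4)^2/12 = 5.3333333
E[X²] = 5.3333333 + 0² = 5.3333333 + 0 = 5.3333333

5.3333333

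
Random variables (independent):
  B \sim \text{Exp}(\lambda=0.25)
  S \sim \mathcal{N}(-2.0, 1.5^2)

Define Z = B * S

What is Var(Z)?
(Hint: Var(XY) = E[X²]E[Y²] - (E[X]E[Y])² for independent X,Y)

Var(XY) = E[X²]E[Y²] - (E[X]E[Y])²
E[B] = 4, Var(B) = 16
E[S] = -2, Var(S) = 2.25
E[B²] = 16 + 4² = 32
E[S²] = 2.25 + (-2)² = 6.25
Var(Z) = 32*6.25 - (4*(-2))²
= 200 - 64 = 136

136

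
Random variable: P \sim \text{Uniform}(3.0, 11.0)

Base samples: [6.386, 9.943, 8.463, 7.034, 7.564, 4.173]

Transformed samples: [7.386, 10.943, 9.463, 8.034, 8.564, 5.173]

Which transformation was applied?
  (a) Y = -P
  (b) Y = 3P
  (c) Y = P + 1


Checking option (c) Y = P + 1:
  P = 6.386 -> Y = 7.386 ✓
  P = 9.943 -> Y = 10.943 ✓
  P = 8.463 -> Y = 9.463 ✓
All samples match this transformation.

(c) P + 1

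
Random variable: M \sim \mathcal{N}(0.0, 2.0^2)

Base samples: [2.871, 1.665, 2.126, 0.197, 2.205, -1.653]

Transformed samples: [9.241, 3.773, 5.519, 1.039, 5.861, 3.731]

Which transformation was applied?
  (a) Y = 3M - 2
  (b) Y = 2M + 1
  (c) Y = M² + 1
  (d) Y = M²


Checking option (c) Y = M² + 1:
  M = 2.871 -> Y = 9.241 ✓
  M = 1.665 -> Y = 3.773 ✓
  M = 2.126 -> Y = 5.519 ✓
All samples match this transformation.

(c) M² + 1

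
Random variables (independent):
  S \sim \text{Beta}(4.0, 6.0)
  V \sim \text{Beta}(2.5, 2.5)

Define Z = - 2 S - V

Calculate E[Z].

E[Z] = -2*E[S] - 1*E[V]
E[S] = 0.4
E[V] = 0.5
E[Z] = -2*0.4 - 1*0.5 = -1.3

-1.3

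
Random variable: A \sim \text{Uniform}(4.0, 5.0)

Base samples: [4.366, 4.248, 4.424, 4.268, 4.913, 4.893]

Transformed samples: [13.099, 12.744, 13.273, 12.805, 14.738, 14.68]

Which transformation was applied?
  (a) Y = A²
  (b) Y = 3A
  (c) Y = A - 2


Checking option (b) Y = 3A:
  A = 4.366 -> Y = 13.099 ✓
  A = 4.248 -> Y = 12.744 ✓
  A = 4.424 -> Y = 13.273 ✓
All samples match this transformation.

(b) 3A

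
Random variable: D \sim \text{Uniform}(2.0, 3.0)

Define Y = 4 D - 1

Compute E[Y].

For Y = 4D - 1:
E[Y] = 4 * E[D] - 1
E[D] = (2 + 3)/2 = 2.5
E[Y] = 4 * 2.5 - 1 = 9

9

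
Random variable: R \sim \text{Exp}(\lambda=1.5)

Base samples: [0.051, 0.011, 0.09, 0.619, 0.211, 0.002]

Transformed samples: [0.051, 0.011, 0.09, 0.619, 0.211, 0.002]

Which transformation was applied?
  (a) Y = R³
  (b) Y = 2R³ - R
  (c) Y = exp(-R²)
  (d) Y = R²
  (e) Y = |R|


Checking option (e) Y = |R|:
  R = 0.051 -> Y = 0.051 ✓
  R = 0.011 -> Y = 0.011 ✓
  R = 0.09 -> Y = 0.09 ✓
All samples match this transformation.

(e) |R|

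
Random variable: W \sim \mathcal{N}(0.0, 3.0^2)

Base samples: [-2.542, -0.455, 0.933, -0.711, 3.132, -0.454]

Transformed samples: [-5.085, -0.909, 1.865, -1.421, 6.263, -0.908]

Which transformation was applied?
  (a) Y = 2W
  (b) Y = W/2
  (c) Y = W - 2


Checking option (a) Y = 2W:
  W = -2.542 -> Y = -5.085 ✓
  W = -0.455 -> Y = -0.909 ✓
  W = 0.933 -> Y = 1.865 ✓
All samples match this transformation.

(a) 2W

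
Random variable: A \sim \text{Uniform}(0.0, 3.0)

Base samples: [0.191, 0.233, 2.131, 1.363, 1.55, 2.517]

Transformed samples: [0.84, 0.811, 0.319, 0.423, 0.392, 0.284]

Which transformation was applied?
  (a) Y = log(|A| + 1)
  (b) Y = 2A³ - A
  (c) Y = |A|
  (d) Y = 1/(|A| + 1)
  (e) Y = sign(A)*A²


Checking option (d) Y = 1/(|A| + 1):
  A = 0.191 -> Y = 0.84 ✓
  A = 0.233 -> Y = 0.811 ✓
  A = 2.131 -> Y = 0.319 ✓
All samples match this transformation.

(d) 1/(|A| + 1)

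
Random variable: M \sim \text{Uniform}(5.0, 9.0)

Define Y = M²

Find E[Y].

E[M²] = Var(M) + (E[M])² = 1.3333333 + 49 = 50.333333

50.333333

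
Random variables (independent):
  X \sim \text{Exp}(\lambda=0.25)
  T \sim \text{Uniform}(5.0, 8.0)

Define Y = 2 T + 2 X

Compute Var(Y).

For independent RVs: Var(aX + bY) = a²Var(X) + b²Var(Y)
Var(X) = 16
Var(T) = 0.75
Var(Y) = 2²*16 + 2²*0.75
= 4*16 + 4*0.75 = 67

67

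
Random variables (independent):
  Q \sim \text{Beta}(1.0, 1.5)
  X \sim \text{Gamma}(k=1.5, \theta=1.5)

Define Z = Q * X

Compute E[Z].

For independent RVs: E[XY] = E[X]*E[Y]
E[Q] = 0.4
E[X] = 2.25
E[Z] = 0.4 * 2.25 = 0.9

0.9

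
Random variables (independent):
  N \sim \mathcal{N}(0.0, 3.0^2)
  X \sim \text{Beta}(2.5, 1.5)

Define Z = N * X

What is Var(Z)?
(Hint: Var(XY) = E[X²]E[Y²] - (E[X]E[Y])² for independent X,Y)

Var(XY) = E[X²]E[Y²] - (E[X]E[Y])²
E[N] = 0, Var(N) = 9
E[X] = 0.625, Var(X) = 0.046875
E[N²] = 9 + 0² = 9
E[X²] = 0.046875 + 0.625² = 0.4375
Var(Z) = 9*0.4375 - (0*0.625)²
= 3.9375 - 0 = 3.9375

3.9375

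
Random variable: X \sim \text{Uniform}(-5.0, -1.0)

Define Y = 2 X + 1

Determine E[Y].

For Y = 2X + 1:
E[Y] = 2 * E[X] + 1
E[X] = (-5 - 1)/2 = -3
E[Y] = 2 * (-3) + 1 = -5

-5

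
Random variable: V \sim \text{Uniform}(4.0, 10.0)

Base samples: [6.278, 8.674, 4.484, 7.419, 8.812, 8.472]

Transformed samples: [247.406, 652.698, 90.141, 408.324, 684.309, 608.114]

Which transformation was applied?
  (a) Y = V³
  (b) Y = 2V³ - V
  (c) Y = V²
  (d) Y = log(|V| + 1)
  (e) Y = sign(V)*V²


Checking option (a) Y = V³:
  V = 6.278 -> Y = 247.406 ✓
  V = 8.674 -> Y = 652.698 ✓
  V = 4.484 -> Y = 90.141 ✓
All samples match this transformation.

(a) V³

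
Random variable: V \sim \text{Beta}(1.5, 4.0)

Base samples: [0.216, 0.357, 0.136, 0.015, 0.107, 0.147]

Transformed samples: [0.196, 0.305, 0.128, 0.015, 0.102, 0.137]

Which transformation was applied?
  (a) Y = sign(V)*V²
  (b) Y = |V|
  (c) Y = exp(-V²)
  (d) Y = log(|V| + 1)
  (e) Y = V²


Checking option (d) Y = log(|V| + 1):
  V = 0.216 -> Y = 0.196 ✓
  V = 0.357 -> Y = 0.305 ✓
  V = 0.136 -> Y = 0.128 ✓
All samples match this transformation.

(d) log(|V| + 1)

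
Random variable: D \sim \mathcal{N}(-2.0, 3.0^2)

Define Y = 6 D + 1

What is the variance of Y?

For Y = aD + b: Var(Y) = a² * Var(D)
Var(D) = 3.0^2 = 9
Var(Y) = 6² * 9 = 36 * 9 = 324

324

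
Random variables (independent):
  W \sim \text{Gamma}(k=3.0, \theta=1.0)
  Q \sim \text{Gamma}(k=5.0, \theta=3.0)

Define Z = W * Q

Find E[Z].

For independent RVs: E[XY] = E[X]*E[Y]
E[W] = 3
E[Q] = 15
E[Z] = 3 * 15 = 45

45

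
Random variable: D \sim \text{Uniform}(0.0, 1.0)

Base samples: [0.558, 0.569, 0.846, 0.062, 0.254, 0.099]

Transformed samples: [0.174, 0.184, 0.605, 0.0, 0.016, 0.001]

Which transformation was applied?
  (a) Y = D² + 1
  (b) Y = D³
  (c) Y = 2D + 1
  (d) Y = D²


Checking option (b) Y = D³:
  D = 0.558 -> Y = 0.174 ✓
  D = 0.569 -> Y = 0.184 ✓
  D = 0.846 -> Y = 0.605 ✓
All samples match this transformation.

(b) D³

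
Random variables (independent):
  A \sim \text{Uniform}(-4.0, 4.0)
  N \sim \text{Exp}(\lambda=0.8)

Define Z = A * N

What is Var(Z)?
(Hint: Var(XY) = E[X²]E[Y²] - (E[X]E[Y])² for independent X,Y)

Var(XY) = E[X²]E[Y²] - (E[X]E[Y])²
E[A] = 0, Var(A) = 5.3333333
E[N] = 1.25, Var(N) = 1.5625
E[A²] = 5.3333333 + 0² = 5.3333333
E[N²] = 1.5625 + 1.25² = 3.125
Var(Z) = 5.3333333*3.125 - (0*1.25)²
= 16.666667 - 0 = 16.666667

16.666667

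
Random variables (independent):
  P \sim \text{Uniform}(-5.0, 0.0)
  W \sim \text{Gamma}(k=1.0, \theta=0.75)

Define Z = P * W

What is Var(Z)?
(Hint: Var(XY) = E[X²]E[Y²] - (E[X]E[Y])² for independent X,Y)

Var(XY) = E[X²]E[Y²] - (E[X]E[Y])²
E[P] = -2.5, Var(P) = 2.0833333
E[W] = 0.75, Var(W) = 0.5625
E[P²] = 2.0833333 + (-2.5)² = 8.3333333
E[W²] = 0.5625 + 0.75² = 1.125
Var(Z) = 8.3333333*1.125 - (-2.5*0.75)²
= 9.375 - 3.515625 = 5.859375

5.859375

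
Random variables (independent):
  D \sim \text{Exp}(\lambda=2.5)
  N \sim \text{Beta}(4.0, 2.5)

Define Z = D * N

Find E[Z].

For independent RVs: E[XY] = E[X]*E[Y]
E[D] = 0.4
E[N] = 0.61538462
E[Z] = 0.4 * 0.61538462 = 0.24615385

0.24615385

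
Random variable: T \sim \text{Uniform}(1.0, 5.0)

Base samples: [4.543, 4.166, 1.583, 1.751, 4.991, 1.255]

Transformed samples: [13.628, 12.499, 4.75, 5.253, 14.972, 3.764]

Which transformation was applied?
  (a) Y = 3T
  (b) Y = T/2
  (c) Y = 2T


Checking option (a) Y = 3T:
  T = 4.543 -> Y = 13.628 ✓
  T = 4.166 -> Y = 12.499 ✓
  T = 1.583 -> Y = 4.75 ✓
All samples match this transformation.

(a) 3T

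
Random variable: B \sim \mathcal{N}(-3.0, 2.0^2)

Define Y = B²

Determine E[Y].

Using E[X²] = Var(X) + (E[X])²:
E[B] = -3
Var(B) = 2.0^2 = 4
E[B²] = 4 + (-3)² = 4 + 9 = 13

13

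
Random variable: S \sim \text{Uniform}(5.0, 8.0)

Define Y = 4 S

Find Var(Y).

For Y = aS + b: Var(Y) = a² * Var(S)
Var(S) = (8 - 5)^2/12 = 0.75
Var(Y) = 4² * 0.75 = 16 * 0.75 = 12

12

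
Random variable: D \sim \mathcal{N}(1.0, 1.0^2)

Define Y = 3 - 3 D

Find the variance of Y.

For Y = aD + b: Var(Y) = a² * Var(D)
Var(D) = 1.0^2 = 1
Var(Y) = (-3)² * 1 = 9 * 1 = 9

9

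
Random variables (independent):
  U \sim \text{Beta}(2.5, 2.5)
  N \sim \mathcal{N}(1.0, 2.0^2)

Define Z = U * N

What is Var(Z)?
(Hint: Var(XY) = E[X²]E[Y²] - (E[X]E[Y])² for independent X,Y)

Var(XY) = E[X²]E[Y²] - (E[X]E[Y])²
E[U] = 0.5, Var(U) = 0.041666667
E[N] = 1, Var(N) = 4
E[U²] = 0.041666667 + 0.5² = 0.29166667
E[N²] = 4 + 1² = 5
Var(Z) = 0.29166667*5 - (0.5*1)²
= 1.4583333 - 0.25 = 1.2083333

1.2083333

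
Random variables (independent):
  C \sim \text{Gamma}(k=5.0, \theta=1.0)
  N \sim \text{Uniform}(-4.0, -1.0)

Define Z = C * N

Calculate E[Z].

For independent RVs: E[XY] = E[X]*E[Y]
E[C] = 5
E[N] = -2.5
E[Z] = 5 * (-2.5) = -12.5

-12.5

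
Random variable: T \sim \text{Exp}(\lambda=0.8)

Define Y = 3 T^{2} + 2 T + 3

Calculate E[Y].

E[Y] = 3*E[T²] + 2*E[T] + 3
E[T] = 1.25
E[T²] = Var(T) + (E[T])² = 1.5625 + 1.5625 = 3.125
E[Y] = 3*3.125 + 2*1.25 + 3 = 14.875

14.875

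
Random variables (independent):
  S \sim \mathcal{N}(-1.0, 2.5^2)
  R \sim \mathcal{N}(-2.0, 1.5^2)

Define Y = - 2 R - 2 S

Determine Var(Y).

For independent RVs: Var(aX + bY) = a²Var(X) + b²Var(Y)
Var(S) = 6.25
Var(R) = 2.25
Var(Y) = (-2)²*6.25 + (-2)²*2.25
= 4*6.25 + 4*2.25 = 34

34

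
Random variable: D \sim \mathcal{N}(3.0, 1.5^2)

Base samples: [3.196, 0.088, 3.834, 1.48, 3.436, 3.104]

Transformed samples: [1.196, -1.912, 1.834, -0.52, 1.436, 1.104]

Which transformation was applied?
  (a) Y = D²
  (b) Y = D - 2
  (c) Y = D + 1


Checking option (b) Y = D - 2:
  D = 3.196 -> Y = 1.196 ✓
  D = 0.088 -> Y = -1.912 ✓
  D = 3.834 -> Y = 1.834 ✓
All samples match this transformation.

(b) D - 2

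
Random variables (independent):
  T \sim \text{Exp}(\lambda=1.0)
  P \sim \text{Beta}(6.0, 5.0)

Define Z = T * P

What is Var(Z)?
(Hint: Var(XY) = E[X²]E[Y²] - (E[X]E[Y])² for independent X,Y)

Var(XY) = E[X²]E[Y²] - (E[X]E[Y])²
E[T] = 1, Var(T) = 1
E[P] = 0.54545455, Var(P) = 0.020661157
E[T²] = 1 + 1² = 2
E[P²] = 0.020661157 + 0.54545455² = 0.31818182
Var(Z) = 2*0.31818182 - (1*0.54545455)²
= 0.63636364 - 0.29752066 = 0.33884298

0.33884298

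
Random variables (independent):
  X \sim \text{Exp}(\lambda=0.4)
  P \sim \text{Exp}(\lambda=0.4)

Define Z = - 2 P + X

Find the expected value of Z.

E[Z] = 1*E[X] - 2*E[P]
E[X] = 2.5
E[P] = 2.5
E[Z] = 1*2.5 - 2*2.5 = -2.5

-2.5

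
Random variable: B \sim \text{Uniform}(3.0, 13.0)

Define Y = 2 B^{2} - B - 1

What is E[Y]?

E[Y] = 2*E[B²] - 1*E[B] - 1
E[B] = 8
E[B²] = Var(B) + (E[B])² = 8.3333333 + 64 = 72.333333
E[Y] = 2*72.333333 - 1*8 - 1 = 135.66667

135.66667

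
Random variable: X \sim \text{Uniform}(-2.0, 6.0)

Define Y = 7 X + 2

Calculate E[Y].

For Y = 7X + 2:
E[Y] = 7 * E[X] + 2
E[X] = (-2 + 6)/2 = 2
E[Y] = 7 * 2 + 2 = 16

16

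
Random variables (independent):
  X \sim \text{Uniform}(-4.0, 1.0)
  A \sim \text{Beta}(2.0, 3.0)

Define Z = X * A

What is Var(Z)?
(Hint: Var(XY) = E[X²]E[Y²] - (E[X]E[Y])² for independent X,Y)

Var(XY) = E[X²]E[Y²] - (E[X]E[Y])²
E[X] = -1.5, Var(X) = 2.0833333
E[A] = 0.4, Var(A) = 0.04
E[X²] = 2.0833333 + (-1.5)² = 4.3333333
E[A²] = 0.04 + 0.4² = 0.2
Var(Z) = 4.3333333*0.2 - (-1.5*0.4)²
= 0.86666667 - 0.36 = 0.50666667

0.50666667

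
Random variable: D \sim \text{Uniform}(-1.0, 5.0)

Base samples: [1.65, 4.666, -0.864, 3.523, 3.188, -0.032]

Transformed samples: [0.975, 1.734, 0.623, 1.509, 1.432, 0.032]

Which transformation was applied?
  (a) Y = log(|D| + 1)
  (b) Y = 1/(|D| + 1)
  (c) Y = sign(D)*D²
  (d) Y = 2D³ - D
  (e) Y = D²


Checking option (a) Y = log(|D| + 1):
  D = 1.65 -> Y = 0.975 ✓
  D = 4.666 -> Y = 1.734 ✓
  D = -0.864 -> Y = 0.623 ✓
All samples match this transformation.

(a) log(|D| + 1)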